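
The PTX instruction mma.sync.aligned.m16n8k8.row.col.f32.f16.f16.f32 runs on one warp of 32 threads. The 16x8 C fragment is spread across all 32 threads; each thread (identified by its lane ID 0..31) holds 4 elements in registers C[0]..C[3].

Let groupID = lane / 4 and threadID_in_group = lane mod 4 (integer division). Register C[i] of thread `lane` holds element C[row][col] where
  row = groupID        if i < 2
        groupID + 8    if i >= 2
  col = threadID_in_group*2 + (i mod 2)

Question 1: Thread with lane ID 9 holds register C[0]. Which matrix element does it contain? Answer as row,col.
2,2

lane 9: gr=2 (9/4), th=1 (9%4)
i=0: r=2+0=2, c=1*2+0=2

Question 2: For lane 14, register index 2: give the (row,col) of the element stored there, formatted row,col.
11,4

lane 14: G=3 (14/4), T=2 (14%4)
i=2: r=3+8=11, c=2*2+0=4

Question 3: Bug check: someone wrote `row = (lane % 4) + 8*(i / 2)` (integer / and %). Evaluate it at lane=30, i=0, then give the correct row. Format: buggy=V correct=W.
buggy=2 correct=7

`(lane % 4) + 8*(i / 2)`[30,0]→2
L=30→G=30>>2=7, T=30&3=2
[0]→row 7+0=7  col 2·2+0=4
row: 2 vs 7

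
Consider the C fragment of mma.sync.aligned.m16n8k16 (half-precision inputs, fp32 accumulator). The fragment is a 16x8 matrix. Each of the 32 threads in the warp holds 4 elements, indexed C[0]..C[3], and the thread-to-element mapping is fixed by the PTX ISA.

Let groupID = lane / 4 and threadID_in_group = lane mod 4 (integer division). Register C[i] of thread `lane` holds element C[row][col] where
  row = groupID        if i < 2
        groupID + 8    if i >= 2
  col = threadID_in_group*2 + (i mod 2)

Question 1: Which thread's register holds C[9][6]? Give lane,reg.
7,2

r=9->g=1,rb=1  c=6->t=3,b0=0
L=1*4+3=7  i=1*2+0=2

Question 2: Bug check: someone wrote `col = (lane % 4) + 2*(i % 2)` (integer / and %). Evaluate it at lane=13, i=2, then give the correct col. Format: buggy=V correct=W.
`(lane % 4) + 2*(i % 2)`[13,2]→1
lane 13→13/4=3, 13 mod 4=1
i=2  r:3+8→11  c:2·1+0→2
col: 1 vs 2

buggy=1 correct=2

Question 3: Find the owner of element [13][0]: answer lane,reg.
20,2

r=13⇒gr=5,Rb=1  c=0⇒th=0,odd=0
L=5*4+0=20  i=1*2+0=2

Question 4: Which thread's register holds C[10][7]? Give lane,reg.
11,3

r=10→G=2,rhi=1  c=7→T=3,p=1
L=2*4+3=11  i=1*2+1=3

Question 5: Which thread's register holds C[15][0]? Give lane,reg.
28,2

r: 15->gid=7,r8=1  c: 0->tid=0,i&1=0
L=7*4+0=28  i=1*2+0=2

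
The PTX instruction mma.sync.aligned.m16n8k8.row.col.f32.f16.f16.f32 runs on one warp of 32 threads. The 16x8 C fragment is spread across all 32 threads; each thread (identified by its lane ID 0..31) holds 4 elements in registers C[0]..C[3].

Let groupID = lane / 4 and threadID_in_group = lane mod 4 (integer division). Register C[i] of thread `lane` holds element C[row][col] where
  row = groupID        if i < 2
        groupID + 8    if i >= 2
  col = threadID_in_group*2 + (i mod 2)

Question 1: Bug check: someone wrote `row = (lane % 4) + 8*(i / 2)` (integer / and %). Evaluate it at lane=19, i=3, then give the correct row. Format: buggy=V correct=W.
`(lane % 4) + 8*(i / 2)`[19,3]->11
19: gid=4,tid=3
[3] (4+8,3*2+1) = (12,7)
row: 11 vs 12

buggy=11 correct=12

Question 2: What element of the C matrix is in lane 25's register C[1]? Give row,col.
6,3

25: grp=6,tig=1
[1] (6+0,1*2+1) = (6,3)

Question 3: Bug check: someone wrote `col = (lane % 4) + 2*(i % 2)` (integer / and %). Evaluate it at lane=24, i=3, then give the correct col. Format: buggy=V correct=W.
buggy=2 correct=1

`(lane % 4) + 2*(i % 2)`[24,3]->2
L=24->g=24>>2=6, t=24&3=0
[3]->row 6+8=14  col 0·2+1=1
col: 2 vs 1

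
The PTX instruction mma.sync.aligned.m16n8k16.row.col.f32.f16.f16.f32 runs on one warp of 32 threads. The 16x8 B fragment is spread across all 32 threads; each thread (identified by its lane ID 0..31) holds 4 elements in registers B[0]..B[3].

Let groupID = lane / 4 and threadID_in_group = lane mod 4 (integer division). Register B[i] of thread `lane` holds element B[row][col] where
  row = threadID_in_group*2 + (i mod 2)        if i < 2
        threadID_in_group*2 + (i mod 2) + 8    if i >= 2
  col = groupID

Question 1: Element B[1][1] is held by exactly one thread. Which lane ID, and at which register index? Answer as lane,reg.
4,1

c=1⇒gr=1  r=1⇒Rb=0,th=0,odd=1
L=1*4+0=4  i=0*2+1=1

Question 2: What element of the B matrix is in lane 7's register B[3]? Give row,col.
L=7→G=7>>2=1, T=7&3=3
[3]→row 3·2+1+8=15  col G=1

15,1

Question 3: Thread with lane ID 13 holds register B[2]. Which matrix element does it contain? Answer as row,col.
13: gr=3,th=1
[2] (1*2+0+8,3) = (10,3)

10,3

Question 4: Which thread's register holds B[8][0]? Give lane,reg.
0,2

c=0⇒gr=0  r=8⇒Rb=1,th=0,odd=0
L=0*4+0=0  i=1*2+0=2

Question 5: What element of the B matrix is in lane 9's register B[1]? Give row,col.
9: gr=2,th=1
[1] (1*2+1+0,2) = (3,2)

3,2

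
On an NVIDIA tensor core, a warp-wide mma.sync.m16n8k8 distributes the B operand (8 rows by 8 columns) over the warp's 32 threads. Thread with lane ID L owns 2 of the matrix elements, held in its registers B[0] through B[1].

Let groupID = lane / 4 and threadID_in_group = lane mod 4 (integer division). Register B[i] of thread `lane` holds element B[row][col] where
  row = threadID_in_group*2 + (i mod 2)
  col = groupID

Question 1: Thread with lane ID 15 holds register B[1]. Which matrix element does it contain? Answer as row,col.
L=15=>grp=15>>2=3, tig=15&3=3
[1]=>row 3·2+1=7  col grp=3

7,3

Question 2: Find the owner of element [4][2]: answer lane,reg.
c=2→G=2  r=4→T=2,p=0
L=2*4+2=10  i=0=0

10,0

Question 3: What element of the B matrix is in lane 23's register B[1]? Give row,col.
7,5

23: G=5,T=3
[1] (3*2+1,5) = (7,5)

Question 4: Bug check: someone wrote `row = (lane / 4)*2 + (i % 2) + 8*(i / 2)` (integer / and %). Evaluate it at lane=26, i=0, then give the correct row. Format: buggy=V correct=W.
buggy=12 correct=4

`(lane / 4)*2 + (i % 2) + 8*(i / 2)`[26,0]→12
26: G=6,T=2
[0] (2*2+0,6) = (4,6)
row: 12 vs 4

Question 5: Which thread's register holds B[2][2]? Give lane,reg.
c:2=>grp=2  r:2=>tig=1,lo=0
L=2*4+1=9  i=0=0

9,0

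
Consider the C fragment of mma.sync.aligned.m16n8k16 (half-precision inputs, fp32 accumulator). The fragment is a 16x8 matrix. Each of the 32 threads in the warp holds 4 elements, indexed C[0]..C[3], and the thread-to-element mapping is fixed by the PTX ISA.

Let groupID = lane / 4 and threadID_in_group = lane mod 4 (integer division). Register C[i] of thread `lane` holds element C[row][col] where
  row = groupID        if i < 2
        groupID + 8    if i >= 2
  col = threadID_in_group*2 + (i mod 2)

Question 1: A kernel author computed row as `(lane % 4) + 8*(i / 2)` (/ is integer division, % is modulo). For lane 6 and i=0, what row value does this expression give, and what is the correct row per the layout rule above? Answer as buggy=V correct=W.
buggy=2 correct=1

`(lane % 4) + 8*(i / 2)`[6,0]->2
L=6->gid=6>>2=1, tid=6&3=2
[0]->row 1+0=1  col 2·2+0=4
row: 2 vs 1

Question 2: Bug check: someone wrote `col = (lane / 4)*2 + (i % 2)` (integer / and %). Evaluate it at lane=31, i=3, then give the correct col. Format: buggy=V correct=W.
`(lane / 4)*2 + (i % 2)`[31,3]->15
31: gid=7,tid=3
[3] (7+8,3*2+1) = (15,7)
col: 15 vs 7

buggy=15 correct=7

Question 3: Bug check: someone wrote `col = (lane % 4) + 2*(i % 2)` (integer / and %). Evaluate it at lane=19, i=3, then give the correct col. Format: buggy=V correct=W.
`(lane % 4) + 2*(i % 2)`[19,3]->5
19: gid=4,tid=3
[3] (4+8,3*2+1) = (12,7)
col: 5 vs 7

buggy=5 correct=7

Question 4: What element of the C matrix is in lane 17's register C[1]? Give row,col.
4,3

L=17->g=17>>2=4, t=17&3=1
[1]->row 4+0=4  col 1·2+1=3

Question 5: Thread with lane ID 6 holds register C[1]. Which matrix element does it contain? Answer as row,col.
L=6->g=6>>2=1, t=6&3=2
[1]->row 1+0=1  col 2·2+1=5

1,5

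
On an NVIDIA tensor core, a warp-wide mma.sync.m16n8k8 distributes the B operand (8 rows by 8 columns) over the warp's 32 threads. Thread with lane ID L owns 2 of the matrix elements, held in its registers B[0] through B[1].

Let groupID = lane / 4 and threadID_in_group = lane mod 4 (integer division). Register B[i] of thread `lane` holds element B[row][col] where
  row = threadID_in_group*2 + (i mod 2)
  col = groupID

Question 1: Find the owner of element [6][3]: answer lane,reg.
c=3->g=3  r=6->t=3,b0=0
L=3*4+3=15  i=0=0

15,0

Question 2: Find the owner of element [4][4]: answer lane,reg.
18,0

c:4=>grp=4  r:4=>tig=2,lo=0
L=4*4+2=18  i=0=0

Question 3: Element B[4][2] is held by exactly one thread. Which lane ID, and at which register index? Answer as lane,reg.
c: 2->gid=2  r: 4->tid=2,i&1=0
L=2*4+2=10  i=0=0

10,0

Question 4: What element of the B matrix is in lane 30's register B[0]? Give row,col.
4,7

lane 30: gid=7 (30/4), tid=2 (30%4)
i=0: r=2*2+0=4, c=gid=7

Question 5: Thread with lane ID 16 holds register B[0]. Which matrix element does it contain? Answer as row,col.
0,4

lane 16→16/4=4, 16 mod 4=0
i=0  r:2·0+0→0  c:4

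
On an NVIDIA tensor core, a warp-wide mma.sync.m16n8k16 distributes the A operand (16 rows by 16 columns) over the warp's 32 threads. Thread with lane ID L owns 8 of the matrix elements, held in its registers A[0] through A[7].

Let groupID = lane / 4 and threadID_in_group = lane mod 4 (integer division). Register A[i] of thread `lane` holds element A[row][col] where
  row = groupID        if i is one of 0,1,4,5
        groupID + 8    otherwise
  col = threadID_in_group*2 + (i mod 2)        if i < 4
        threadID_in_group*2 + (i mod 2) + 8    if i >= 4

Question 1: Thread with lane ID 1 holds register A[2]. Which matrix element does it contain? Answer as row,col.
lane 1: gid=0 (1/4), tid=1 (1%4)
i=2: r=0+8=8, c=1*2+0+0=2

8,2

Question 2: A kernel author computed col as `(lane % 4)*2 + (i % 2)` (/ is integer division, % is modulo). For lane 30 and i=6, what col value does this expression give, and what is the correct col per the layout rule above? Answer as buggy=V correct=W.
`(lane % 4)*2 + (i % 2)`[30,6]->4
lane 30->30/4=7, 30 mod 4=2
i=6  r:7+8->15  c:2·2+0+8->12
col: 4 vs 12

buggy=4 correct=12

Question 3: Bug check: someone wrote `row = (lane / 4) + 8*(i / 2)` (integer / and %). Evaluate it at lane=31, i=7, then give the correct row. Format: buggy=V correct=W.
buggy=31 correct=15

`(lane / 4) + 8*(i / 2)`[31,7]→31
L=31→G=31>>2=7, T=31&3=3
[7]→row 7+8=15  col 3·2+1+8=15
row: 31 vs 15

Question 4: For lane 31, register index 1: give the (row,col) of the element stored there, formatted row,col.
7,7

lane 31: gr=7 (31/4), th=3 (31%4)
i=1: r=7+0=7, c=3*2+1+0=7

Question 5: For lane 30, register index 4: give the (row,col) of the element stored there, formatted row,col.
lane 30: g=7 (30/4), t=2 (30%4)
i=4: r=7+0=7, c=2*2+0+8=12

7,12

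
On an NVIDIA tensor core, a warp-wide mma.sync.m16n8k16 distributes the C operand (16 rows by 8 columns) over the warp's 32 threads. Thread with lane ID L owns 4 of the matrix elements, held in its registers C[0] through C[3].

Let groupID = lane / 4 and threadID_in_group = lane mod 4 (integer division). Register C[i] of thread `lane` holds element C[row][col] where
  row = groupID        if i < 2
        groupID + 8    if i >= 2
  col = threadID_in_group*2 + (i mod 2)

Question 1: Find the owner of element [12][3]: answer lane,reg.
r: 12->gid=4,r8=1  c: 3->tid=1,i&1=1
L=4*4+1=17  i=1*2+1=3

17,3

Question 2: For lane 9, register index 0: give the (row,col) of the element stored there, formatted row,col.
lane 9⇒9/4=2, 9 mod 4=1
i=0  r:2+0⇒2  c:2·1+0⇒2

2,2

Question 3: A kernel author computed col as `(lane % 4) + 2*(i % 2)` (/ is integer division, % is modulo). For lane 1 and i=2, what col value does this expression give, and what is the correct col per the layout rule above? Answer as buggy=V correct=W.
buggy=1 correct=2

`(lane % 4) + 2*(i % 2)`[1,2]->1
lane 1->1/4=0, 1 mod 4=1
i=2  r:0+8->8  c:2·1+0->2
col: 1 vs 2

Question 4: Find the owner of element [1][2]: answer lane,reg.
5,0

r=1→G=1,rhi=0  c=2→T=1,p=0
L=1*4+1=5  i=0*2+0=0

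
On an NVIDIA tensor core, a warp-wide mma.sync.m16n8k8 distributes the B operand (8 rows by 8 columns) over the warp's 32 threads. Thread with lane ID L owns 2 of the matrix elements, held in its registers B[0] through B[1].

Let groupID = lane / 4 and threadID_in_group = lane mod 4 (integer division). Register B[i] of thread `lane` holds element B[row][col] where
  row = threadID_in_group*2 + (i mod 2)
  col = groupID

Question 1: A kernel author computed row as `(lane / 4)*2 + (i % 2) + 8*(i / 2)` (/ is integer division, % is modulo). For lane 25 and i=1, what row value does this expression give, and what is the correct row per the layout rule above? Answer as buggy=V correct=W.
`(lane / 4)*2 + (i % 2) + 8*(i / 2)`[25,1]->13
lane 25: gid=6 (25/4), tid=1 (25%4)
i=1: r=1*2+1=3, c=gid=6
row: 13 vs 3

buggy=13 correct=3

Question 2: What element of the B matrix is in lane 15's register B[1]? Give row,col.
L=15->g=15>>2=3, t=15&3=3
[1]->row 3·2+1=7  col g=3

7,3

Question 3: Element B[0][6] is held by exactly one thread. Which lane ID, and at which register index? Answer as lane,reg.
c: 6->gid=6  r: 0->tid=0,i&1=0
L=6*4+0=24  i=0=0

24,0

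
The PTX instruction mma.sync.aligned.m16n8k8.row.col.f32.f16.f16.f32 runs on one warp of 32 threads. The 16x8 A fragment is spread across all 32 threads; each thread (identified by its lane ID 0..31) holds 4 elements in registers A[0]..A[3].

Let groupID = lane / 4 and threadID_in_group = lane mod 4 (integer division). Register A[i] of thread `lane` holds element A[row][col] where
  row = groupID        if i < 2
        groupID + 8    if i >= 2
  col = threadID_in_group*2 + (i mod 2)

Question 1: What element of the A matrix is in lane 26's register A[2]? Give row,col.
26: G=6,T=2
[2] (6+8,2*2+0) = (14,4)

14,4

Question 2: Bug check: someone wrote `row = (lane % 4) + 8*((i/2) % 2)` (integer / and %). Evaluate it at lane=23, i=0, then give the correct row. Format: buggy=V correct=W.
buggy=3 correct=5

`(lane % 4) + 8*((i/2) % 2)`[23,0]->3
L=23->gid=23>>2=5, tid=23&3=3
[0]->row 5+0=5  col 3·2+0=6
row: 3 vs 5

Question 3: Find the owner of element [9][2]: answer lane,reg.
5,2

r=9->g=1,rb=1  c=2->t=1,b0=0
L=1*4+1=5  i=1*2+0=2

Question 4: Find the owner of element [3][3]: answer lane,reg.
r=3->g=3,rb=0  c=3->t=1,b0=1
L=3*4+1=13  i=0*2+1=1

13,1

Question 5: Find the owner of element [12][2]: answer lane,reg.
r=12->g=4,rb=1  c=2->t=1,b0=0
L=4*4+1=17  i=1*2+0=2

17,2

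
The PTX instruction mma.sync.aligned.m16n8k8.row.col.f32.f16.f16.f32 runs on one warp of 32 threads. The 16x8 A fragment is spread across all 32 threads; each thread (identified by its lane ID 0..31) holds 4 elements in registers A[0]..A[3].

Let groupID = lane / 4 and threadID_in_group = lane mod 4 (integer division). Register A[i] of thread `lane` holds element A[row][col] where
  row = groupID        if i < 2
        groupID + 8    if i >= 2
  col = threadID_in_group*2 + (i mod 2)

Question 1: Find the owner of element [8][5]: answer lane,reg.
2,3

r=8->g=0,rb=1  c=5->t=2,b0=1
L=0*4+2=2  i=1*2+1=3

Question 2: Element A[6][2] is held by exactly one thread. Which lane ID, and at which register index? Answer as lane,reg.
25,0

r:6=>grp=6,rB=0  c:2=>tig=1,lo=0
L=6*4+1=25  i=0*2+0=0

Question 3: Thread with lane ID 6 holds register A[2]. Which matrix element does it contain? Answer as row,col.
9,4

lane 6->6/4=1, 6 mod 4=2
i=2  r:1+8->9  c:2·2+0->4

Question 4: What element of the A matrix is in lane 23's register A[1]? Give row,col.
5,7

lane 23=>23/4=5, 23 mod 4=3
i=1  r:5+0=>5  c:2·3+1=>7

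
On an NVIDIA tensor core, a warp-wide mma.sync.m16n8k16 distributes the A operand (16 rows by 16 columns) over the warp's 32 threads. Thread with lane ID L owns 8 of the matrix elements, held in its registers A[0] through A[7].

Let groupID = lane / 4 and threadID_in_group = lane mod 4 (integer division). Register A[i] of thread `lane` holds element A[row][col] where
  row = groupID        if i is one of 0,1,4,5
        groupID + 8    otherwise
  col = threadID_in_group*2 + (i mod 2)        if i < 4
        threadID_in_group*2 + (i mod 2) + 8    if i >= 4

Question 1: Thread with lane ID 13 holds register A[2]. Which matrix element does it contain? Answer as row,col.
11,2

13: g=3,t=1
[2] (3+8,1*2+0+0) = (11,2)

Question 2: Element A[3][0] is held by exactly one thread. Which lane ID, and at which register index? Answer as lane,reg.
12,0

r=3→G=3,rhi=0  c=0→chi=0,T=0,p=0
L=3*4+0=12  i=0*4+0*2+0=0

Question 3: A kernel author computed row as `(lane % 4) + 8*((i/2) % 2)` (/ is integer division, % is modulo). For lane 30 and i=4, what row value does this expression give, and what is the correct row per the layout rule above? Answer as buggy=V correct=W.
`(lane % 4) + 8*((i/2) % 2)`[30,4]⇒2
lane 30⇒30/4=7, 30 mod 4=2
i=4  r:7+0⇒7  c:2·2+0+8⇒12
row: 2 vs 7

buggy=2 correct=7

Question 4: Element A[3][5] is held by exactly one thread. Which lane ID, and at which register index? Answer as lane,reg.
14,1

r: 3->gid=3,r8=0  c: 5->c8=0,tid=2,i&1=1
L=3*4+2=14  i=0*4+0*2+1=1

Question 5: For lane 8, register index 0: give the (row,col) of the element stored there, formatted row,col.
2,0

lane 8->8/4=2, 8 mod 4=0
i=0  r:2+0->2  c:2·0+0+0->0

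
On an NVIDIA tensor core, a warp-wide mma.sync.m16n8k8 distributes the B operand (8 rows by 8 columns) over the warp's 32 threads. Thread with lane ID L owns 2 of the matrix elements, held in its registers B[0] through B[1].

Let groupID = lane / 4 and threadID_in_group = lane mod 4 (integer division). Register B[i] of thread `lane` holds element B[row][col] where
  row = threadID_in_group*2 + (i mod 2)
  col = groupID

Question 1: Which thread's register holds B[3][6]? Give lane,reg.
c=6→G=6  r=3→T=1,p=1
L=6*4+1=25  i=1=1

25,1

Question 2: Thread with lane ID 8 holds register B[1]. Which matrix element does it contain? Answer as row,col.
lane 8: g=2 (8/4), t=0 (8%4)
i=1: r=0*2+1=1, c=g=2

1,2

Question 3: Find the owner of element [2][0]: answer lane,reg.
c:0=>grp=0  r:2=>tig=1,lo=0
L=0*4+1=1  i=0=0

1,0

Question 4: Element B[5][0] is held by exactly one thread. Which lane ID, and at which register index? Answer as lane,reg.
2,1

c=0→G=0  r=5→T=2,p=1
L=0*4+2=2  i=1=1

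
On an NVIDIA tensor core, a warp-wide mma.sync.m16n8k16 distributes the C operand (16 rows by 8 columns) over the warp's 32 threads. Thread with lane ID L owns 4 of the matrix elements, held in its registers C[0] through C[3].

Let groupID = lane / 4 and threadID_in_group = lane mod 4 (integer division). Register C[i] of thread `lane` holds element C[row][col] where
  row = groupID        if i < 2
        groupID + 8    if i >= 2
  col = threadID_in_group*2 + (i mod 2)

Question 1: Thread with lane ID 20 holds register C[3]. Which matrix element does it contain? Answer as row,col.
13,1

L=20->g=20>>2=5, t=20&3=0
[3]->row 5+8=13  col 0·2+1=1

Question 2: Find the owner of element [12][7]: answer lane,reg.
19,3

r=12->g=4,rb=1  c=7->t=3,b0=1
L=4*4+3=19  i=1*2+1=3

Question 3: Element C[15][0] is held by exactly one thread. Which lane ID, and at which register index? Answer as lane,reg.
r: 15->gid=7,r8=1  c: 0->tid=0,i&1=0
L=7*4+0=28  i=1*2+0=2

28,2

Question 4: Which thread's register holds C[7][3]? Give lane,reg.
r: 7->gid=7,r8=0  c: 3->tid=1,i&1=1
L=7*4+1=29  i=0*2+1=1

29,1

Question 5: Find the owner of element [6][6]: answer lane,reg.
r:6=>grp=6,rB=0  c:6=>tig=3,lo=0
L=6*4+3=27  i=0*2+0=0

27,0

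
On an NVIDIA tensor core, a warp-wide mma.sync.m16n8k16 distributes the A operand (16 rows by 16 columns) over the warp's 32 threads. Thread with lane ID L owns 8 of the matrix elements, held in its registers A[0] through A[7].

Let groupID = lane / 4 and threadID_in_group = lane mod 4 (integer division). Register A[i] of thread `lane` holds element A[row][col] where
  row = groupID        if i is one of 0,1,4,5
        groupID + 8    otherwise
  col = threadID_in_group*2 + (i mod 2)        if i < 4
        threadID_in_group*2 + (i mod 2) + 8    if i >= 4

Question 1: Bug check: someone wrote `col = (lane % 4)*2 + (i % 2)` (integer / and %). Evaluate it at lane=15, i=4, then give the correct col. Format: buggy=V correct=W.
`(lane % 4)*2 + (i % 2)`[15,4]->6
lane 15->15/4=3, 15 mod 4=3
i=4  r:3+0->3  c:2·3+0+8->14
col: 6 vs 14

buggy=6 correct=14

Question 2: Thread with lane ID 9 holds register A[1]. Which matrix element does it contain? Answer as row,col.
9: gr=2,th=1
[1] (2+0,1*2+1+0) = (2,3)

2,3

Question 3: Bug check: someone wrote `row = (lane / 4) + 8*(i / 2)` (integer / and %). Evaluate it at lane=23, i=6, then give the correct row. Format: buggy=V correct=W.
buggy=29 correct=13

`(lane / 4) + 8*(i / 2)`[23,6]⇒29
L=23⇒gr=23>>2=5, th=23&3=3
[6]⇒row 5+8=13  col 3·2+0+8=14
row: 29 vs 13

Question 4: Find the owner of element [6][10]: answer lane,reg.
r=6⇒gr=6,Rb=0  c=10⇒Cb=1,th=1,odd=0
L=6*4+1=25  i=1*4+0*2+0=4

25,4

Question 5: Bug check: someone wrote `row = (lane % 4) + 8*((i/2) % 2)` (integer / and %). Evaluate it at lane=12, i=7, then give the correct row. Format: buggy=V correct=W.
`(lane % 4) + 8*((i/2) % 2)`[12,7]⇒8
lane 12⇒12/4=3, 12 mod 4=0
i=7  r:3+8⇒11  c:2·0+1+8⇒9
row: 8 vs 11

buggy=8 correct=11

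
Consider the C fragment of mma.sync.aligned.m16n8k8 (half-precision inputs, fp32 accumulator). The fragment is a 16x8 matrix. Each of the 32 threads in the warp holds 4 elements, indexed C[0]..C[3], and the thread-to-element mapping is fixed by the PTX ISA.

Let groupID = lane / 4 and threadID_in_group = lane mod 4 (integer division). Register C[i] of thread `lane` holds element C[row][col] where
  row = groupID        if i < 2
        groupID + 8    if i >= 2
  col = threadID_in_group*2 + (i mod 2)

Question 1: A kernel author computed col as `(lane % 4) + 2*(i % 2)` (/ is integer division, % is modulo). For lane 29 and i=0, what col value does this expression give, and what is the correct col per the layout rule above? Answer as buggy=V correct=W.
`(lane % 4) + 2*(i % 2)`[29,0]=>1
lane 29: grp=7 (29/4), tig=1 (29%4)
i=0: r=7+0=7, c=1*2+0=2
col: 1 vs 2

buggy=1 correct=2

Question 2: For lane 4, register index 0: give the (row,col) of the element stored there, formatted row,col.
1,0

lane 4->4/4=1, 4 mod 4=0
i=0  r:1+0->1  c:2·0+0->0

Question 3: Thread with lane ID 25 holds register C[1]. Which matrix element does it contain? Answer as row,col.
6,3

25: gr=6,th=1
[1] (6+0,1*2+1) = (6,3)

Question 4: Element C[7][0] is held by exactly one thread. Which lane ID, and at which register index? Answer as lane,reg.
28,0

r=7⇒gr=7,Rb=0  c=0⇒th=0,odd=0
L=7*4+0=28  i=0*2+0=0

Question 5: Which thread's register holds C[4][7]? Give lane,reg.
19,1

r=4⇒gr=4,Rb=0  c=7⇒th=3,odd=1
L=4*4+3=19  i=0*2+1=1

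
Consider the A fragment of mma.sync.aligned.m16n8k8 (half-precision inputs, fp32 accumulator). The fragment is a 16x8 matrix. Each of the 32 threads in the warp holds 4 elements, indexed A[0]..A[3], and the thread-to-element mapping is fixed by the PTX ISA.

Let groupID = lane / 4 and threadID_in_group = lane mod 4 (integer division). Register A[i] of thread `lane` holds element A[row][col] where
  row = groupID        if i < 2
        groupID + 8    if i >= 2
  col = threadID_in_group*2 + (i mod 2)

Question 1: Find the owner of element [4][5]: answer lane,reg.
18,1

r:4=>grp=4,rB=0  c:5=>tig=2,lo=1
L=4*4+2=18  i=0*2+1=1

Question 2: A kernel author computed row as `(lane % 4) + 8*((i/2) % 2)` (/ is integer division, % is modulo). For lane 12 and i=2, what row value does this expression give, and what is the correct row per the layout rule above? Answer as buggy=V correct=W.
buggy=8 correct=11

`(lane % 4) + 8*((i/2) % 2)`[12,2]->8
12: g=3,t=0
[2] (3+8,0*2+0) = (11,0)
row: 8 vs 11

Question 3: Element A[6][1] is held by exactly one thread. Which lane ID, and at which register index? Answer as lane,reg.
24,1

r=6⇒gr=6,Rb=0  c=1⇒th=0,odd=1
L=6*4+0=24  i=0*2+1=1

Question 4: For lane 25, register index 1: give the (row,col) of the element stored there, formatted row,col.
6,3

lane 25⇒25/4=6, 25 mod 4=1
i=1  r:6+0⇒6  c:2·1+1⇒3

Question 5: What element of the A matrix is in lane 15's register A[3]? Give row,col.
11,7

L=15->gid=15>>2=3, tid=15&3=3
[3]->row 3+8=11  col 3·2+1=7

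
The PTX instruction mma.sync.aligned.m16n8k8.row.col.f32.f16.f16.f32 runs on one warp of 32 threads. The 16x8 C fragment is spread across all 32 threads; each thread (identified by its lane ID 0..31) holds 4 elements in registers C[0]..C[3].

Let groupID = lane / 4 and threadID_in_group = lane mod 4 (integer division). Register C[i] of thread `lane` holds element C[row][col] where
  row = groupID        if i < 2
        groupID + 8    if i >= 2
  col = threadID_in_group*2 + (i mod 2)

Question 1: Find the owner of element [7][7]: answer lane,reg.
r=7→G=7,rhi=0  c=7→T=3,p=1
L=7*4+3=31  i=0*2+1=1

31,1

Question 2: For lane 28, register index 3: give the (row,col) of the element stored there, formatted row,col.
15,1

28: grp=7,tig=0
[3] (7+8,0*2+1) = (15,1)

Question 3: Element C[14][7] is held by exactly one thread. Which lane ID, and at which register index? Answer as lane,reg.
27,3

r: 14->gid=6,r8=1  c: 7->tid=3,i&1=1
L=6*4+3=27  i=1*2+1=3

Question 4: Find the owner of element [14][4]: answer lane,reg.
26,2

r=14→G=6,rhi=1  c=4→T=2,p=0
L=6*4+2=26  i=1*2+0=2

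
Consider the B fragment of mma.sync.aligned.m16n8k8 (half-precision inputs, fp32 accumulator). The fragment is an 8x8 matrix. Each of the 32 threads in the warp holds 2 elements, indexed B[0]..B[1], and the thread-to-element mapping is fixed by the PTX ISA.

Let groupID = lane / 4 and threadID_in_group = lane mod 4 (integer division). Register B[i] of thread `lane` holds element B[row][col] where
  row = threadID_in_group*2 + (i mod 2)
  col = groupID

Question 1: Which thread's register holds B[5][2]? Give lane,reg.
10,1

c:2=>grp=2  r:5=>tig=2,lo=1
L=2*4+2=10  i=1=1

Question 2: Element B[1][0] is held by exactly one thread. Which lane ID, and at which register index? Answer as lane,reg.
0,1

c=0→G=0  r=1→T=0,p=1
L=0*4+0=0  i=1=1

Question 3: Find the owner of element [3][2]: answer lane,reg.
c=2->g=2  r=3->t=1,b0=1
L=2*4+1=9  i=1=1

9,1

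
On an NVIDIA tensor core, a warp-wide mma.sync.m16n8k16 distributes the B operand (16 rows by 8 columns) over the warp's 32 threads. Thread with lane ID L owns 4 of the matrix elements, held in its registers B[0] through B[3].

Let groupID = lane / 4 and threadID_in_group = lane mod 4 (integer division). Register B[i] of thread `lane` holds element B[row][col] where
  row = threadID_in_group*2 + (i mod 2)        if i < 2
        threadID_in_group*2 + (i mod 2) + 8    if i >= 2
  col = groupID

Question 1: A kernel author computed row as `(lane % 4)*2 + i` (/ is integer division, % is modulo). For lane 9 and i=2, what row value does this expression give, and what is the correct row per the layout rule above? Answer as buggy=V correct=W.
`(lane % 4)*2 + i`[9,2]->4
lane 9->9/4=2, 9 mod 4=1
i=2  r:2·1+0+8->10  c:2
row: 4 vs 10

buggy=4 correct=10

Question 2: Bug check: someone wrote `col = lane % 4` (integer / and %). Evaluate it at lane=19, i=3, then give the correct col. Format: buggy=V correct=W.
buggy=3 correct=4

`lane % 4`[19,3]→3
lane 19→19/4=4, 19 mod 4=3
i=3  r:2·3+1+8→15  c:4
col: 3 vs 4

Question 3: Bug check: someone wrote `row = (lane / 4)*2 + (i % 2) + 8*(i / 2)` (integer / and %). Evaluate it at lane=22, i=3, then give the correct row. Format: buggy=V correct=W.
`(lane / 4)*2 + (i % 2) + 8*(i / 2)`[22,3]->19
lane 22: gid=5 (22/4), tid=2 (22%4)
i=3: r=2*2+1+8=13, c=gid=5
row: 19 vs 13

buggy=19 correct=13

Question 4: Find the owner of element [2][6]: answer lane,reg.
c: 6->gid=6  r: 2->r8=0,tid=1,i&1=0
L=6*4+1=25  i=0*2+0=0

25,0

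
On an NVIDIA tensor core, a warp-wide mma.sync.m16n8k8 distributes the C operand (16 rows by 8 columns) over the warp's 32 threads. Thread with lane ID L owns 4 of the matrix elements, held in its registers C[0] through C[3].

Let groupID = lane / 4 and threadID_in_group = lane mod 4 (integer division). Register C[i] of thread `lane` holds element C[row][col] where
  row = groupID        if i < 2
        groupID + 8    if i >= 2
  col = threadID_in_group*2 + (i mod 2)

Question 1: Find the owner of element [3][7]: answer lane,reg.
r=3→G=3,rhi=0  c=7→T=3,p=1
L=3*4+3=15  i=0*2+1=1

15,1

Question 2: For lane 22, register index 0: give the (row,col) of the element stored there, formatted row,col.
5,4

lane 22: G=5 (22/4), T=2 (22%4)
i=0: r=5+0=5, c=2*2+0=4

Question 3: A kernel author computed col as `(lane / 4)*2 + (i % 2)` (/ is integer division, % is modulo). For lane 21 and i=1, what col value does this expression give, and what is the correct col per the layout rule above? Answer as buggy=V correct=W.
buggy=11 correct=3

`(lane / 4)*2 + (i % 2)`[21,1]⇒11
lane 21⇒21/4=5, 21 mod 4=1
i=1  r:5+0⇒5  c:2·1+1⇒3
col: 11 vs 3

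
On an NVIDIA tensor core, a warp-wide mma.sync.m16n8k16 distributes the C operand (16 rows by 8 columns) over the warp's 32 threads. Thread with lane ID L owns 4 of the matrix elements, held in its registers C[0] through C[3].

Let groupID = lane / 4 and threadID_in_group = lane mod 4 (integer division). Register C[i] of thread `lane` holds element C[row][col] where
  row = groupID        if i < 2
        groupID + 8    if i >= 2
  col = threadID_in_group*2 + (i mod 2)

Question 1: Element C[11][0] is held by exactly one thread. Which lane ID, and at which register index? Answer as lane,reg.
r: 11->gid=3,r8=1  c: 0->tid=0,i&1=0
L=3*4+0=12  i=1*2+0=2

12,2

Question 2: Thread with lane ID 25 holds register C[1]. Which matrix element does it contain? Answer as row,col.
L=25=>grp=25>>2=6, tig=25&3=1
[1]=>row 6+0=6  col 1·2+1=3

6,3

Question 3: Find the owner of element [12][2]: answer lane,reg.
17,2

r:12=>grp=4,rB=1  c:2=>tig=1,lo=0
L=4*4+1=17  i=1*2+0=2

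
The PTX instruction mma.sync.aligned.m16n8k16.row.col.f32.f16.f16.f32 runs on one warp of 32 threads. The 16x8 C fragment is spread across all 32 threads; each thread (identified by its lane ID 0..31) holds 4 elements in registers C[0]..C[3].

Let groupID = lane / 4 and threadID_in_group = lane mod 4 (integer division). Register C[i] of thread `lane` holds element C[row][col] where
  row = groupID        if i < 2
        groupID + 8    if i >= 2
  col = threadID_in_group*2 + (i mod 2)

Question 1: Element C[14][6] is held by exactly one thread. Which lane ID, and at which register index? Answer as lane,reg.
r=14⇒gr=6,Rb=1  c=6⇒th=3,odd=0
L=6*4+3=27  i=1*2+0=2

27,2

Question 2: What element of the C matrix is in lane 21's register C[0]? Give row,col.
L=21=>grp=21>>2=5, tig=21&3=1
[0]=>row 5+0=5  col 1·2+0=2

5,2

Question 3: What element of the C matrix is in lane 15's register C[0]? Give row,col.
lane 15→15/4=3, 15 mod 4=3
i=0  r:3+0→3  c:2·3+0→6

3,6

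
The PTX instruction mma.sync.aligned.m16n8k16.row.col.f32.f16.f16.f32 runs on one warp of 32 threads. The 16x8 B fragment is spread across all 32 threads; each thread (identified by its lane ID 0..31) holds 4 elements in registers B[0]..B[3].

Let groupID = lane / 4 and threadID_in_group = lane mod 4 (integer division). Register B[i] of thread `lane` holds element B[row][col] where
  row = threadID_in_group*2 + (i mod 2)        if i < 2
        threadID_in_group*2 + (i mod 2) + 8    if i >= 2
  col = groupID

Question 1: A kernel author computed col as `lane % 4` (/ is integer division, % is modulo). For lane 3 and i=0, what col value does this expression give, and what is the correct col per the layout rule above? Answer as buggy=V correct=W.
buggy=3 correct=0

`lane % 4`[3,0]→3
lane 3→3/4=0, 3 mod 4=3
i=0  r:2·3+0+0→6  c:0
col: 3 vs 0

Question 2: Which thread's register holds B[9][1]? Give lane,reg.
4,3

c:1=>grp=1  r:9=>rB=1,tig=0,lo=1
L=1*4+0=4  i=1*2+1=3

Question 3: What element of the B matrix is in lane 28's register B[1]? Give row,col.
L=28=>grp=28>>2=7, tig=28&3=0
[1]=>row 0·2+1+0=1  col grp=7

1,7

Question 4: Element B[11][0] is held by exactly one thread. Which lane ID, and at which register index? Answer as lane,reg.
1,3

c: 0->gid=0  r: 11->r8=1,tid=1,i&1=1
L=0*4+1=1  i=1*2+1=3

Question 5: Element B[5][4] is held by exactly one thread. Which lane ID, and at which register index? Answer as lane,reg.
c: 4->gid=4  r: 5->r8=0,tid=2,i&1=1
L=4*4+2=18  i=0*2+1=1

18,1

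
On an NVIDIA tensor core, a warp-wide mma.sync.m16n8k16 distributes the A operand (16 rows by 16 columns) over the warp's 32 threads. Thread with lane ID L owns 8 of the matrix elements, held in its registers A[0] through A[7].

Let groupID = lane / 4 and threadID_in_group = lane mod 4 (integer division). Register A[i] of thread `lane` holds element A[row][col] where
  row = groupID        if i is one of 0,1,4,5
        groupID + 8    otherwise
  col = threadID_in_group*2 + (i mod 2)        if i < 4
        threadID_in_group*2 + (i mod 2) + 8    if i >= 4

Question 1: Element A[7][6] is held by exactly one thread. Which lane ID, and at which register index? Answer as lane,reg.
31,0

r=7→G=7,rhi=0  c=6→chi=0,T=3,p=0
L=7*4+3=31  i=0*4+0*2+0=0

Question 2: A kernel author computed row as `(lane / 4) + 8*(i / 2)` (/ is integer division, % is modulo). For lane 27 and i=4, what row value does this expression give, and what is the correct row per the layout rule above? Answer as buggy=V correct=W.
`(lane / 4) + 8*(i / 2)`[27,4]->22
L=27->g=27>>2=6, t=27&3=3
[4]->row 6+0=6  col 3·2+0+8=14
row: 22 vs 6

buggy=22 correct=6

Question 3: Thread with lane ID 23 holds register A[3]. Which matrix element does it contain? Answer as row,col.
13,7

L=23->g=23>>2=5, t=23&3=3
[3]->row 5+8=13  col 3·2+1+0=7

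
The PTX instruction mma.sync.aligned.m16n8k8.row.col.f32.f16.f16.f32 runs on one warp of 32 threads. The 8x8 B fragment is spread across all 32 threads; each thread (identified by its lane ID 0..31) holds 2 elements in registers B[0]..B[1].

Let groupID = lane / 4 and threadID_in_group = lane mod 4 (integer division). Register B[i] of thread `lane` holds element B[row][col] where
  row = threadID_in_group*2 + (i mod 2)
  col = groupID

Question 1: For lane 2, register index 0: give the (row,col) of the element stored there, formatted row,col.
4,0

L=2->gid=2>>2=0, tid=2&3=2
[0]->row 2·2+0=4  col gid=0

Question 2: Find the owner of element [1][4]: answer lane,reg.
c=4→G=4  r=1→T=0,p=1
L=4*4+0=16  i=1=1

16,1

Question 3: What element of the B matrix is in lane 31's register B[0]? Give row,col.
L=31->gid=31>>2=7, tid=31&3=3
[0]->row 3·2+0=6  col gid=7

6,7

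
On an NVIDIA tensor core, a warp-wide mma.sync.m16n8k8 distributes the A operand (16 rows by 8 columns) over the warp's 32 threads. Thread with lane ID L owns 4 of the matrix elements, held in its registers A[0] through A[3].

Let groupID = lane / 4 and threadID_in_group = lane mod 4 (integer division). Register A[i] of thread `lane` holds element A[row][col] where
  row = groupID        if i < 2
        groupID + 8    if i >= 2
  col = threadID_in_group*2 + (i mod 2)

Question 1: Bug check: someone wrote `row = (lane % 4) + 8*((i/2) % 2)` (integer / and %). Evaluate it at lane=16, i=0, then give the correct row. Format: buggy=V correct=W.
buggy=0 correct=4

`(lane % 4) + 8*((i/2) % 2)`[16,0]->0
lane 16: g=4 (16/4), t=0 (16%4)
i=0: r=4+0=4, c=0*2+0=0
row: 0 vs 4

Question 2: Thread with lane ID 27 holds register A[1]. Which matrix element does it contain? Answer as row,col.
6,7

lane 27: gr=6 (27/4), th=3 (27%4)
i=1: r=6+0=6, c=3*2+1=7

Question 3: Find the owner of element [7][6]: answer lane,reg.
r: 7->gid=7,r8=0  c: 6->tid=3,i&1=0
L=7*4+3=31  i=0*2+0=0

31,0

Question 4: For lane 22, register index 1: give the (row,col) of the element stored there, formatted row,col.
L=22=>grp=22>>2=5, tig=22&3=2
[1]=>row 5+0=5  col 2·2+1=5

5,5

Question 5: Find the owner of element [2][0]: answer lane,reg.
8,0

r=2⇒gr=2,Rb=0  c=0⇒th=0,odd=0
L=2*4+0=8  i=0*2+0=0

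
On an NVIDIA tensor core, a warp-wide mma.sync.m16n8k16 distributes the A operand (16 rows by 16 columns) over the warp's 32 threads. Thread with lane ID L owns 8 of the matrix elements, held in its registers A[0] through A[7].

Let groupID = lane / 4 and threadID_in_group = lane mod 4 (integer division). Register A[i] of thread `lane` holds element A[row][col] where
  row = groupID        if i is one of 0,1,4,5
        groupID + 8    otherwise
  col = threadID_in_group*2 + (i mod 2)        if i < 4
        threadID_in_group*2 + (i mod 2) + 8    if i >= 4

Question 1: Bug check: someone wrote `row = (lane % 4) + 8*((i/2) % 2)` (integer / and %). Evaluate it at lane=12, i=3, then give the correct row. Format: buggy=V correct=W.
buggy=8 correct=11

`(lane % 4) + 8*((i/2) % 2)`[12,3]->8
12: g=3,t=0
[3] (3+8,0*2+1+0) = (11,1)
row: 8 vs 11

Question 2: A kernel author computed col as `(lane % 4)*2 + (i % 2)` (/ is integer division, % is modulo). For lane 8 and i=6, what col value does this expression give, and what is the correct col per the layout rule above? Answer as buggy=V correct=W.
`(lane % 4)*2 + (i % 2)`[8,6]⇒0
8: gr=2,th=0
[6] (2+8,0*2+0+8) = (10,8)
col: 0 vs 8

buggy=0 correct=8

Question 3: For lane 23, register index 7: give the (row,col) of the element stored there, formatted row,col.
13,15

lane 23: gid=5 (23/4), tid=3 (23%4)
i=7: r=5+8=13, c=3*2+1+8=15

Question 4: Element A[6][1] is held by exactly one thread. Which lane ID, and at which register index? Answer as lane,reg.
r: 6->gid=6,r8=0  c: 1->c8=0,tid=0,i&1=1
L=6*4+0=24  i=0*4+0*2+1=1

24,1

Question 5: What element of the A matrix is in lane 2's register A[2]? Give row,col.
lane 2: grp=0 (2/4), tig=2 (2%4)
i=2: r=0+8=8, c=2*2+0+0=4

8,4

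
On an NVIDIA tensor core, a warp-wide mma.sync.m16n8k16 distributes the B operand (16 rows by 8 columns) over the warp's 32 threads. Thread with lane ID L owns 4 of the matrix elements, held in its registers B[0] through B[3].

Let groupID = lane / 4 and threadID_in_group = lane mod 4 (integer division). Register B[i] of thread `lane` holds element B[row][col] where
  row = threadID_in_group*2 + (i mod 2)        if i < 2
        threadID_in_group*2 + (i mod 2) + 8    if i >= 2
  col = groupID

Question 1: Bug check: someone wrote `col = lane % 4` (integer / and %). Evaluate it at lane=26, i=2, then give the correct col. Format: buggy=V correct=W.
`lane % 4`[26,2]=>2
lane 26: grp=6 (26/4), tig=2 (26%4)
i=2: r=2*2+0+8=12, c=grp=6
col: 2 vs 6

buggy=2 correct=6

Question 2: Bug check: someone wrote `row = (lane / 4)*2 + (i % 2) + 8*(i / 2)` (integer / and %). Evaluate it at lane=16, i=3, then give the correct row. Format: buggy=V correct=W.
`(lane / 4)*2 + (i % 2) + 8*(i / 2)`[16,3]->17
lane 16: g=4 (16/4), t=0 (16%4)
i=3: r=0*2+1+8=9, c=g=4
row: 17 vs 9

buggy=17 correct=9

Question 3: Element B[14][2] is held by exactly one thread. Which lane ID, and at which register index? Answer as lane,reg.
11,2

c=2⇒gr=2  r=14⇒Rb=1,th=3,odd=0
L=2*4+3=11  i=1*2+0=2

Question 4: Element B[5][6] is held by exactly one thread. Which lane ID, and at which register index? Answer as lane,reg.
c=6->g=6  r=5->rb=0,t=2,b0=1
L=6*4+2=26  i=0*2+1=1

26,1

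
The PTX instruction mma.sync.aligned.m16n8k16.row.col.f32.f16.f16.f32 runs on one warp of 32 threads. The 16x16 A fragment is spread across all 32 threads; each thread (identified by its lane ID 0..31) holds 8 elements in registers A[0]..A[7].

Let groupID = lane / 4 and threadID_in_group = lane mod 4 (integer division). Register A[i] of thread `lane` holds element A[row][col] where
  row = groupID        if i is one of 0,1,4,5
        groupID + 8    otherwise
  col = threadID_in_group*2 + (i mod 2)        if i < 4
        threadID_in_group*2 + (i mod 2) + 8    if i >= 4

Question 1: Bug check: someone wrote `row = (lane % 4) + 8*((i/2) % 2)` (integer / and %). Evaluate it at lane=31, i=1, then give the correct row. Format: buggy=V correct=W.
`(lane % 4) + 8*((i/2) % 2)`[31,1]->3
L=31->g=31>>2=7, t=31&3=3
[1]->row 7+0=7  col 3·2+1+0=7
row: 3 vs 7

buggy=3 correct=7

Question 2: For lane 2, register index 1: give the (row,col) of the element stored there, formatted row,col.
0,5

lane 2->2/4=0, 2 mod 4=2
i=1  r:0+0->0  c:2·2+1+0->5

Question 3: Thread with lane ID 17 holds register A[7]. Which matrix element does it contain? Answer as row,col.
lane 17: gr=4 (17/4), th=1 (17%4)
i=7: r=4+8=12, c=1*2+1+8=11

12,11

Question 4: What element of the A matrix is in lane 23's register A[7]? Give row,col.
13,15

lane 23→23/4=5, 23 mod 4=3
i=7  r:5+8→13  c:2·3+1+8→15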